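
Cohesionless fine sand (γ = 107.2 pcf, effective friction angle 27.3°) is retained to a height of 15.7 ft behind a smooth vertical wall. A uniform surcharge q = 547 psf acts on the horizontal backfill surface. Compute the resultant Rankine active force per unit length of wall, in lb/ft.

K_a = tan²(45° − φ/2) = 0.3711.
Soil triangle: ½ K_a γ H² = 0.5×0.3711×107.2×15.7² = 4903 lb/ft.
Surcharge rectangle: K_a q H = 0.3711×547×15.7 = 3187 lb/ft.
Total = 4903 + 3187 = 8091 lb/ft.

8090 lb/ft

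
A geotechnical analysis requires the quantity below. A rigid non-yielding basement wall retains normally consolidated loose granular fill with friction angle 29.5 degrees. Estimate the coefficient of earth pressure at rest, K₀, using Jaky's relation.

0.508

K₀ = 1 − sin φ' = 1 − sin 29.5° = 0.5076.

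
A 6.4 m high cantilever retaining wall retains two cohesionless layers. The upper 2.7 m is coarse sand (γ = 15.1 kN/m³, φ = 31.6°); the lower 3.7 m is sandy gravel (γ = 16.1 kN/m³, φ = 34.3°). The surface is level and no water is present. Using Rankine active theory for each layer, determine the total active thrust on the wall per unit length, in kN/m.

K_a1 = tan²(45°−31.6°/2) = 0.3123; K_a2 = tan²(45°−34.3°/2) = 0.2792.
Layer 1: σ at base = K_a1 γ₁ h₁ = 12.73 kPa; P₁ = ½×12.73×2.7 = 17.19.
Layer 2: σ_v at top = γ₁h₁ = 40.77; σ_h top = K_a2×40.77 = 11.38; σ_h base = K_a2×(40.77+16.1×3.7) = 28.01.
P₂ = ½(11.38+28.01)×3.7 = 72.88. Total P_a = 17.19+72.88 = 90.07 kN/m.

90.1 kN/m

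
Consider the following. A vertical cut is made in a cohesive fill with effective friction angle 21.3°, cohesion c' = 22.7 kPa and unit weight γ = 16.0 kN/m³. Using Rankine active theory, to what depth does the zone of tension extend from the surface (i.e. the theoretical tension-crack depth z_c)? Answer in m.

4.15 m

K_a = tan²(45° − 21.3°/2) = 0.4671; √K_a = 0.6834.
The active pressure is zero where K_a γ z = 2c√K_a, so z_c = 2c/(γ√K_a) = 2×22.7/(16.0×0.6834) = 4.152 m.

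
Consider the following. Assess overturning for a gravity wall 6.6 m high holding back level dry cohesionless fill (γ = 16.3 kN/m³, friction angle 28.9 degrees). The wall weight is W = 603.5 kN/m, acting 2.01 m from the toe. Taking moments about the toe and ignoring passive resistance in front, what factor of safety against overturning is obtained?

4.46

K_a = tan²(45° − 28.9°/2) = 0.3484.
P_a = ½K_aγH² = 0.5×0.3484×16.3×6.6² = 123.7 kN/m, acting at H/3 = 2.200 m above the base.
Overturning moment M_o = P_a × H/3 = 123.7 × 2.200 = 272.1.
Resisting moment M_r = W × 2.01 = 603.5 × 2.01 = 1213.
FS_overturning = M_r/M_o = 1213/272.1 = 4.458.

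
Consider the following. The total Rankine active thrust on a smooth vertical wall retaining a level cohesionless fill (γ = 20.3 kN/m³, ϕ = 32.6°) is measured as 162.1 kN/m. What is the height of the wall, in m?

7.30 m

K_a = 0.2997. P_a = ½ K_a γ H² ⇒ H = √(2P_a/(K_a γ)).
H = √(2×162.1/(0.2997×20.3)) = 7.299 m.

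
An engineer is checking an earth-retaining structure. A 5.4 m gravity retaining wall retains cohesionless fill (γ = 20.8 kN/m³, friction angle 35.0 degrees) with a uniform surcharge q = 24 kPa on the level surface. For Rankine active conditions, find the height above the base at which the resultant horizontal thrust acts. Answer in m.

2.07 m

K_a = 0.2710.
Triangular part P₁ = ½K_aγH² = 82.18 at H/3 = 1.800 m; rectangular part P₂ = K_a q H = 35.12 at H/2 = 2.700 m.
ȳ = (P₁·1.800 + P₂·2.700)/(P₁+P₂) = 2.069 m.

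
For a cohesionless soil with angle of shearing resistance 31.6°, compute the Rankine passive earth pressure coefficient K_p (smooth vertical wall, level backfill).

3.20

K_p = (1 + sin φ)/(1 − sin φ) = tan²(45° + 31.6°/2) = 3.202.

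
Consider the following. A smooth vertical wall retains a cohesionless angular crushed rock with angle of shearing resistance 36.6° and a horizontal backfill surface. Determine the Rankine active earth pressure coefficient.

0.253

K_a = tan²(45° − φ/2) = tan²(26.70°) = 0.2530.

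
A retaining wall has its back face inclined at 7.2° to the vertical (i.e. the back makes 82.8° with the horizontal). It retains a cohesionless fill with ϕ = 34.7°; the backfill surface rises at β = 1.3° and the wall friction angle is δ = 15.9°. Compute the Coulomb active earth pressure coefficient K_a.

0.307

K_a = sin²(α+φ) / [sin²α · sin(α−δ) · (1 + √{sin(φ+δ)sin(φ−β) / (sin(α−δ)sin(α+β))})²].
With α = 82.8°, φ = 34.7°, δ = 15.9°, β = 1.3°: K_a = 0.3072.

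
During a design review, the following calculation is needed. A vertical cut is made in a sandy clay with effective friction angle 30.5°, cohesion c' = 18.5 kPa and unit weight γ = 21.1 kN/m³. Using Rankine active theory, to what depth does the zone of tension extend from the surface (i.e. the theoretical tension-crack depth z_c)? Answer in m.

3.07 m

K_a = tan²(45° − 30.5°/2) = 0.3267; √K_a = 0.5715.
The active pressure is zero where K_a γ z = 2c√K_a, so z_c = 2c/(γ√K_a) = 2×18.5/(21.1×0.5715) = 3.068 m.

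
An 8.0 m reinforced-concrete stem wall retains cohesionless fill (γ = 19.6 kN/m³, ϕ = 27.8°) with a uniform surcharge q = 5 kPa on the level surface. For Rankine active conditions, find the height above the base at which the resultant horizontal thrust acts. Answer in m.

K_a = 0.3639.
Triangular part P₁ = ½K_aγH² = 228.2 at H/3 = 2.667 m; rectangular part P₂ = K_a q H = 14.56 at H/2 = 4.000 m.
ȳ = (P₁·2.667 + P₂·4.000)/(P₁+P₂) = 2.747 m.

2.75 m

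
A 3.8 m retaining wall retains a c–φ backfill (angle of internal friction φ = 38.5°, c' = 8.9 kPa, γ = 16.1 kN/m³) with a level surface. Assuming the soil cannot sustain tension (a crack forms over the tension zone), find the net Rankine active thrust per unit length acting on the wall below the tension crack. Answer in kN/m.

4.26 kN/m

K_a = 0.2327; √K_a = 0.4823.
Tension-crack depth z_c = 2c/(γ√K_a) = 2×8.9/(16.1×0.4823) = 2.292 m.
σ_a at base = K_a γ H − 2c√K_a = 0.2327×16.1×3.8 − 2×8.9×0.4823 = 5.648 kPa.
P_a = ½ × 5.648 × (H − z_c) = 0.5×5.648×1.508 = 4.258 kN/m.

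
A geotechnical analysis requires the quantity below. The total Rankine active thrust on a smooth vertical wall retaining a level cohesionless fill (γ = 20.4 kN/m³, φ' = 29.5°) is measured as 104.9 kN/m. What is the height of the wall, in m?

K_a = 0.3401. P_a = ½ K_a γ H² ⇒ H = √(2P_a/(K_a γ)).
H = √(2×104.9/(0.3401×20.4)) = 5.499 m.

5.50 m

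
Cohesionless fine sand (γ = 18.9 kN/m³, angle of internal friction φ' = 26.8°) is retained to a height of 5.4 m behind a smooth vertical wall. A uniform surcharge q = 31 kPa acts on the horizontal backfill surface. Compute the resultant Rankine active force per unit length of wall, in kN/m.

168 kN/m

K_a = tan²(45° − φ/2) = 0.3785.
Soil triangle: ½ K_a γ H² = 0.5×0.3785×18.9×5.4² = 104.3 kN/m.
Surcharge rectangle: K_a q H = 0.3785×31×5.4 = 63.36 kN/m.
Total = 104.3 + 63.36 = 167.7 kN/m.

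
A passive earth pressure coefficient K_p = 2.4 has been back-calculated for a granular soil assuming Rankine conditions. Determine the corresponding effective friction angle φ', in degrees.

24.3°

K_p = (1+sin φ)/(1−sin φ) ⇒ sin φ = (K_p − 1)/(K_p + 1) = 0.4118.
φ = arcsin(0.4118) = 24.32°.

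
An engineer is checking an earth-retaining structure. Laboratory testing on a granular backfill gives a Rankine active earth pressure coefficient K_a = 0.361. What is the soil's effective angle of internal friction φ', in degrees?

28.0°

K_a = tan²(45° − φ/2) ⇒ 45° − φ/2 = arctan(√0.361) = 31.00°.
φ = 2(45° − 31.00°) = 28.00°.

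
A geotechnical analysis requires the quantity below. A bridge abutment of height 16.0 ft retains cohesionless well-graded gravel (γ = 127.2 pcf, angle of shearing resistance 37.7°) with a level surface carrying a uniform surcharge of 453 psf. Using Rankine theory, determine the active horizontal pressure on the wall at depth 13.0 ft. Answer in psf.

K_a = (1 − sin φ)/(1 + sin φ) = 0.2411.
σ_v = γz + q = 127.2 × 13.0 + 453 = 2107 psf.
σ_h = K_a σ_v = 0.2411 × 2107 = 507.8 psf.

508 psf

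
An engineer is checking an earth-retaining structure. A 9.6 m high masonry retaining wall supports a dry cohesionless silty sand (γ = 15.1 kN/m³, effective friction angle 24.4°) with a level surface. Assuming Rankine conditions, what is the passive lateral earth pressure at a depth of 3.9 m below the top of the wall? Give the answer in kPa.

142 kPa

K_p = (1 + sin φ)/(1 − sin φ) = 2.408.
σ_h = K_p γ z = 2.408 × 15.1 × 3.9 = 141.8 kPa.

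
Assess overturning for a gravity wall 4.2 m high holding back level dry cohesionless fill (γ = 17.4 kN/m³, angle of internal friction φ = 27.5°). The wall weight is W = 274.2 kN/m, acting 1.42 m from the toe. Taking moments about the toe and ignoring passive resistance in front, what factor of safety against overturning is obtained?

4.92

K_a = tan²(45° − 27.5°/2) = 0.3682.
P_a = ½K_aγH² = 0.5×0.3682×17.4×4.2² = 56.51 kN/m, acting at H/3 = 1.400 m above the base.
Overturning moment M_o = P_a × H/3 = 56.51 × 1.400 = 79.11.
Resisting moment M_r = W × 1.42 = 274.2 × 1.42 = 389.4.
FS_overturning = M_r/M_o = 389.4/79.11 = 4.921.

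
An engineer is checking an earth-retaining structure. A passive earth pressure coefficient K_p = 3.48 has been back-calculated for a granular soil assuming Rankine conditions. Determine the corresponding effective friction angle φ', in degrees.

33.6°

K_p = (1+sin φ)/(1−sin φ) ⇒ sin φ = (K_p − 1)/(K_p + 1) = 0.5536.
φ = arcsin(0.5536) = 33.61°.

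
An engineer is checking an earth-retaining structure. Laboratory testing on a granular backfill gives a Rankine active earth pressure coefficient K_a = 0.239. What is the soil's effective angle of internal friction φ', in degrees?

K_a = tan²(45° − φ/2) ⇒ 45° − φ/2 = arctan(√0.239) = 26.05°.
φ = 2(45° − 26.05°) = 37.89°.

37.9°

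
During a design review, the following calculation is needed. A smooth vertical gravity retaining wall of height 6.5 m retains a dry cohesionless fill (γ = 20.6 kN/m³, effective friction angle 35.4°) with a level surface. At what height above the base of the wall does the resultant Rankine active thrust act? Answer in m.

2.17 m

K_a = 0.2664.
The pressure distribution is triangular, so the resultant acts at H/3 above the base = 6.5/3 = 2.167 m.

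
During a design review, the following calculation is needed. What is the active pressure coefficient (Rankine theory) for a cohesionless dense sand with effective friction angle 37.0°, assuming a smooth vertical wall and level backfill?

0.249

K_a = (1 − sin φ)/(1 + sin φ) = (1 − sin 37.0°)/(1 + sin 37.0°) = 0.2486.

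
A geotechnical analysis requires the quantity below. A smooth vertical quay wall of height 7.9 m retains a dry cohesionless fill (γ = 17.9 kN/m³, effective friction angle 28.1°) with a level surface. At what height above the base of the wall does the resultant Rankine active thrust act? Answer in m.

K_a = 0.3596.
The pressure distribution is triangular, so the resultant acts at H/3 above the base = 7.9/3 = 2.633 m.

2.63 m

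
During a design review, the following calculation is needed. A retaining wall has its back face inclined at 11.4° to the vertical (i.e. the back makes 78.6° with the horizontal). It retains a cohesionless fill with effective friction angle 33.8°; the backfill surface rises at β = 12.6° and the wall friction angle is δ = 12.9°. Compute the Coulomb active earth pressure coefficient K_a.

0.413

K_a = sin²(α+φ) / [sin²α · sin(α−δ) · (1 + √{sin(φ+δ)sin(φ−β) / (sin(α−δ)sin(α+β))})²].
With α = 78.6°, φ = 33.8°, δ = 12.9°, β = 12.6°: K_a = 0.4129.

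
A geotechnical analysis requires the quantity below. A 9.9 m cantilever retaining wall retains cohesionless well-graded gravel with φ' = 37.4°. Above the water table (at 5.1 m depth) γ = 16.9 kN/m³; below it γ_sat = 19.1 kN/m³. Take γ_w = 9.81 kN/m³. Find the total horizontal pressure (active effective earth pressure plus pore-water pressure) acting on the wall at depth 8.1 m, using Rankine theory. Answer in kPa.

57.3 kPa

K_a = (1 − sin φ)/(1 + sin φ) = 0.2443.
γ' = 19.1 − 9.81 = 9.290 kN/m³.
Effective vertical stress at 8.1 m: σ'_v = 16.9×5.1 + 9.290×3.00 = 114.1 kPa.
σ'_h = K_a σ'_v = 0.2443 × 114.1 = 27.86 kPa; u = γ_w × 3.00 = 29.43 kPa.
Total σ_h = 27.86 + 29.43 = 57.29 kPa.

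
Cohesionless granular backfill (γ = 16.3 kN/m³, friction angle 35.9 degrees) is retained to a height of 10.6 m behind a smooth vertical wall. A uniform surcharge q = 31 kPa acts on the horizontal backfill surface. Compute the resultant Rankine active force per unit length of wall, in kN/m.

K_a = tan²(45° − φ/2) = 0.2607.
Soil triangle: ½ K_a γ H² = 0.5×0.2607×16.3×10.6² = 238.8 kN/m.
Surcharge rectangle: K_a q H = 0.2607×31×10.6 = 85.68 kN/m.
Total = 238.8 + 85.68 = 324.4 kN/m.

324 kN/m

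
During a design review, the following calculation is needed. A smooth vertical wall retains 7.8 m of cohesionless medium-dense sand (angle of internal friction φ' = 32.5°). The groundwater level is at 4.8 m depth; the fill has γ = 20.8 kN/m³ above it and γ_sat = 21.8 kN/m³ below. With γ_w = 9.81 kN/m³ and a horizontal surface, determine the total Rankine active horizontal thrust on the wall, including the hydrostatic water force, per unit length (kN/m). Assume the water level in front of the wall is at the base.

K_a = tan²(45° − φ/2) = 0.3010.
γ' = 21.8 − 9.81 = 11.99 kN/m³. Depth below WT = 3.0 m.
σ'_h at WT = K_a γ d_w = 30.05 kPa; at base = 30.05 + K_a γ' × 3.0 = 40.88 kPa.
P₁ (0–4.8 m) = ½×30.05×4.8 = 72.12. P₂ (4.8–7.8 m) = ½(30.05+40.88)×3.0 = 106.4.
P_w = ½ γ_w h₂² = 0.5×9.81×3.0² = 44.14. Total = 72.12+106.4+44.14 = 222.7 kN/m.

223 kN/m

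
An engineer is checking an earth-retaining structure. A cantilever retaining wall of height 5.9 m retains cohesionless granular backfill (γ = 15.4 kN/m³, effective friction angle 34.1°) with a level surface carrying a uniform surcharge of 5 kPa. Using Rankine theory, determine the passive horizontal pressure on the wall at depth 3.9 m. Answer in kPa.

K_p = (1 + sin φ)/(1 − sin φ) = 3.552.
σ_v = γz + q = 15.4 × 3.9 + 5 = 65.06 kPa.
σ_h = K_p σ_v = 3.552 × 65.06 = 231.1 kPa.

231 kPa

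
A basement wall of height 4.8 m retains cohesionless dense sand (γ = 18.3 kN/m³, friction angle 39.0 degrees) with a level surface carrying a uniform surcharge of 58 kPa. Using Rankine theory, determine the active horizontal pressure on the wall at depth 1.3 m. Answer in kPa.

K_a = (1 − sin φ)/(1 + sin φ) = 0.2275.
σ_v = γz + q = 18.3 × 1.3 + 58 = 81.79 kPa.
σ_h = K_a σ_v = 0.2275 × 81.79 = 18.61 kPa.

18.6 kPa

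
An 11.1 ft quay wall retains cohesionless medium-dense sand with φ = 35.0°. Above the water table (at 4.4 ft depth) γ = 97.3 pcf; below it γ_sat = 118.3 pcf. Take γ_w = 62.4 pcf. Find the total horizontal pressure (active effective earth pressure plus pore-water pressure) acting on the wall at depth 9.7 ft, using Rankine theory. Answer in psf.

K_a = (1 − sin φ)/(1 + sin φ) = 0.2710.
γ' = 118.3 − 62.4 = 55.90 pcf.
Effective vertical stress at 9.7 ft: σ'_v = 97.3×4.4 + 55.90×5.30 = 724.4 psf.
σ'_h = K_a σ'_v = 0.2710 × 724.4 = 196.3 psf; u = γ_w × 5.30 = 330.7 psf.
Total σ_h = 196.3 + 330.7 = 527.0 psf.

527 psf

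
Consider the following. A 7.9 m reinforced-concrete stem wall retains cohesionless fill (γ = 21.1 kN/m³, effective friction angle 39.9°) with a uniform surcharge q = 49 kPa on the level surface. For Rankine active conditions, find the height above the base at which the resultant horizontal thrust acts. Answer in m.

K_a = 0.2184.
Triangular part P₁ = ½K_aγH² = 143.8 at H/3 = 2.633 m; rectangular part P₂ = K_a q H = 84.56 at H/2 = 3.950 m.
ȳ = (P₁·2.633 + P₂·3.950)/(P₁+P₂) = 3.121 m.

3.12 m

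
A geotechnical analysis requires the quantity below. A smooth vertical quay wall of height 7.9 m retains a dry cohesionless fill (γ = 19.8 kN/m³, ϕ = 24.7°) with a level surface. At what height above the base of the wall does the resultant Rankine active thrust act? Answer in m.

K_a = 0.4106.
The pressure distribution is triangular, so the resultant acts at H/3 above the base = 7.9/3 = 2.633 m.

2.63 m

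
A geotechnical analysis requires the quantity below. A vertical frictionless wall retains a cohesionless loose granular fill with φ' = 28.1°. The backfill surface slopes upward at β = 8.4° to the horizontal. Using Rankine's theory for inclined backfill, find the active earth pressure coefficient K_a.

K_a = cos β · (cos β − √(cos²β − cos²φ)) / (cos β + √(cos²β − cos²φ)).
cos β = 0.9893, cos φ = 0.8821, √(cos²β − cos²φ) = 0.4478.
K_a = 0.9893 × (0.9893 − 0.4478)/(0.9893 + 0.4478) = 0.3728.

0.373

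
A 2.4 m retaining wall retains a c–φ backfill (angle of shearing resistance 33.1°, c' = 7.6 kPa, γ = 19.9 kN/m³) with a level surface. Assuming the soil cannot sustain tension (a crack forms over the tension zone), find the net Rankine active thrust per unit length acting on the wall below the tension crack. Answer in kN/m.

2.86 kN/m

K_a = 0.2936; √K_a = 0.5418.
Tension-crack depth z_c = 2c/(γ√K_a) = 2×7.6/(19.9×0.5418) = 1.410 m.
σ_a at base = K_a γ H − 2c√K_a = 0.2936×19.9×2.4 − 2×7.6×0.5418 = 5.785 kPa.
P_a = ½ × 5.785 × (H − z_c) = 0.5×5.785×0.9903 = 2.865 kN/m.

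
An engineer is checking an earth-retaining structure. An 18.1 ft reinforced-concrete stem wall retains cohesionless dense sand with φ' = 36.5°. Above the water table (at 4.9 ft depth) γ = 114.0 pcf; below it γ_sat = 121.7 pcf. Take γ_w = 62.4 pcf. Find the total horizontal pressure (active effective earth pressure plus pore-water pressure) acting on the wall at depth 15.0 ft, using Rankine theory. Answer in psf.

K_a = (1 − sin φ)/(1 + sin φ) = 0.2541.
γ' = 121.7 − 62.4 = 59.30 pcf.
Effective vertical stress at 15.0 ft: σ'_v = 114.0×4.9 + 59.30×10.1 = 1158 psf.
σ'_h = K_a σ'_v = 0.2541 × 1158 = 294.1 psf; u = γ_w × 10.1 = 630.2 psf.
Total σ_h = 294.1 + 630.2 = 924.3 psf.

924 psf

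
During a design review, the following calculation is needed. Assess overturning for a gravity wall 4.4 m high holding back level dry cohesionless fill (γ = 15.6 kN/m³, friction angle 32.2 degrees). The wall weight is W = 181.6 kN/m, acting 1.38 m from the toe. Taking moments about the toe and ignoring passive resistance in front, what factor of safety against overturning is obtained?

3.71

K_a = tan²(45° − 32.2°/2) = 0.3047.
P_a = ½K_aγH² = 0.5×0.3047×15.6×4.4² = 46.02 kN/m, acting at H/3 = 1.467 m above the base.
Overturning moment M_o = P_a × H/3 = 46.02 × 1.467 = 67.49.
Resisting moment M_r = W × 1.38 = 181.6 × 1.38 = 250.6.
FS_overturning = M_r/M_o = 250.6/67.49 = 3.713.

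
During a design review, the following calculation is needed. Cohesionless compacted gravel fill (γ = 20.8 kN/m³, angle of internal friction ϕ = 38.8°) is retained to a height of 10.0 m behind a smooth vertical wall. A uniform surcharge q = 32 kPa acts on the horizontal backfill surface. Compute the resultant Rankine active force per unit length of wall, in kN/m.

K_a = tan²(45° − φ/2) = 0.2296.
Soil triangle: ½ K_a γ H² = 0.5×0.2296×20.8×10.0² = 238.7 kN/m.
Surcharge rectangle: K_a q H = 0.2296×32×10.0 = 73.46 kN/m.
Total = 238.7 + 73.46 = 312.2 kN/m.

312 kN/m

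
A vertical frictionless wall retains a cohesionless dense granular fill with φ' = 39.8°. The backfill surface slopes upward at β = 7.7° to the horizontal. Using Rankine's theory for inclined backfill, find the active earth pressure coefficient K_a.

0.224

K_a = cos β · (cos β − √(cos²β − cos²φ)) / (cos β + √(cos²β − cos²φ)).
cos β = 0.9910, cos φ = 0.7683, √(cos²β − cos²φ) = 0.6259.
K_a = 0.9910 × (0.9910 − 0.6259)/(0.9910 + 0.6259) = 0.2237.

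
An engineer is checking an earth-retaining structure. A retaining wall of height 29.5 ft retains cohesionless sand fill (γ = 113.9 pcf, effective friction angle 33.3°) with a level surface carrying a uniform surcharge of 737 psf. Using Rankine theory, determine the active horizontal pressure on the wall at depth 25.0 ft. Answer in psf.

1040 psf

K_a = (1 − sin φ)/(1 + sin φ) = 0.2911.
σ_v = γz + q = 113.9 × 25.0 + 737 = 3584 psf.
σ_h = K_a σ_v = 0.2911 × 3584 = 1044 psf.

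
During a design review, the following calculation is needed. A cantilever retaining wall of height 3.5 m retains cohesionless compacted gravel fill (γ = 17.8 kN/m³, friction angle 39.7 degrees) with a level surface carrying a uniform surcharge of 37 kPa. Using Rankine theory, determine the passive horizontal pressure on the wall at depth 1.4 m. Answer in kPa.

K_p = (1 + sin φ)/(1 − sin φ) = 4.537.
σ_v = γz + q = 17.8 × 1.4 + 37 = 61.92 kPa.
σ_h = K_p σ_v = 4.537 × 61.92 = 280.9 kPa.

281 kPa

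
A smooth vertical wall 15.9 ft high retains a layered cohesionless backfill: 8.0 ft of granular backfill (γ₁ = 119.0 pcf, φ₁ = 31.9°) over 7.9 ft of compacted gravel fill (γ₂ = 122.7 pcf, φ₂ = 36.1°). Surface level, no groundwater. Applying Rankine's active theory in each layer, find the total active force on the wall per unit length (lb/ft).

4110 lb/ft

K_a1 = tan²(45°−31.9°/2) = 0.3085; K_a2 = tan²(45°−36.1°/2) = 0.2585.
Layer 1: σ at base = K_a1 γ₁ h₁ = 293.7 psf; P₁ = ½×293.7×8.0 = 1175.
Layer 2: σ_v at top = γ₁h₁ = 952.0; σ_h top = K_a2×952.0 = 246.1; σ_h base = K_a2×(952.0+122.7×7.9) = 496.7.
P₂ = ½(246.1+496.7)×7.9 = 2934. Total P_a = 1175+2934 = 4109 lb/ft.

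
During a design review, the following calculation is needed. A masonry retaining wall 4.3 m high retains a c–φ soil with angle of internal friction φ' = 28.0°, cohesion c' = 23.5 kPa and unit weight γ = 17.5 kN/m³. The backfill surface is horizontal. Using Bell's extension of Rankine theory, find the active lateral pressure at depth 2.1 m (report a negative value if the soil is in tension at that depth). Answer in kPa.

K_a = (1 − sin φ)/(1 + sin φ) = 0.3610.
σ_a = K_a γ z − 2c√K_a = 0.3610×17.5×2.1 − 2×23.5×0.6009 = -14.97 kPa.

-15.0 kPa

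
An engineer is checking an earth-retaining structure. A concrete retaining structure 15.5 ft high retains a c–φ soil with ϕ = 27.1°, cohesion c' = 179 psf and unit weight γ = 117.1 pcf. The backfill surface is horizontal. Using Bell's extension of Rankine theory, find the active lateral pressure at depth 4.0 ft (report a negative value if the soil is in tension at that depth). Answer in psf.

-43.7 psf

K_a = (1 − sin φ)/(1 + sin φ) = 0.3741.
σ_a = K_a γ z − 2c√K_a = 0.3741×117.1×4.0 − 2×179×0.6116 = -43.75 psf.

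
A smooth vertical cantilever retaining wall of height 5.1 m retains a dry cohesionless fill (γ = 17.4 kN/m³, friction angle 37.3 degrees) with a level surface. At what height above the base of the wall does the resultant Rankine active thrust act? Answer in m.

1.70 m

K_a = 0.2453.
The pressure distribution is triangular, so the resultant acts at H/3 above the base = 5.1/3 = 1.700 m.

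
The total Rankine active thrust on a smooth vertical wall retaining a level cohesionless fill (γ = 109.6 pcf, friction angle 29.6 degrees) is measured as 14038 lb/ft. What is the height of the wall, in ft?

K_a = 0.3387. P_a = ½ K_a γ H² ⇒ H = √(2P_a/(K_a γ)).
H = √(2×14038/(0.3387×109.6)) = 27.50 ft.

27.5 ft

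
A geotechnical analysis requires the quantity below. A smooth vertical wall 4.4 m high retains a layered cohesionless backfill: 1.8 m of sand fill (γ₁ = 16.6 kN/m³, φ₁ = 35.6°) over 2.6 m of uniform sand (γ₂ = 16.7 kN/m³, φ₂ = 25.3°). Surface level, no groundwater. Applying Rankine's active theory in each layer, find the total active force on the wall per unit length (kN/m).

K_a1 = tan²(45°−35.6°/2) = 0.2641; K_a2 = tan²(45°−25.3°/2) = 0.4012.
Layer 1: σ at base = K_a1 γ₁ h₁ = 7.892 kPa; P₁ = ½×7.892×1.8 = 7.103.
Layer 2: σ_v at top = γ₁h₁ = 29.88; σ_h top = K_a2×29.88 = 11.99; σ_h base = K_a2×(29.88+16.7×2.6) = 29.41.
P₂ = ½(11.99+29.41)×2.6 = 53.81. Total P_a = 7.103+53.81 = 60.92 kN/m.

60.9 kN/m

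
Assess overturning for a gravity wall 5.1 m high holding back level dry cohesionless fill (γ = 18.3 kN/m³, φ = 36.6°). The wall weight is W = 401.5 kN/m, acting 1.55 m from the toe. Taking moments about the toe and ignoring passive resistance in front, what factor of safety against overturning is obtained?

K_a = tan²(45° − 36.6°/2) = 0.2530.
P_a = ½K_aγH² = 0.5×0.2530×18.3×5.1² = 60.20 kN/m, acting at H/3 = 1.700 m above the base.
Overturning moment M_o = P_a × H/3 = 60.20 × 1.700 = 102.3.
Resisting moment M_r = W × 1.55 = 401.5 × 1.55 = 622.3.
FS_overturning = M_r/M_o = 622.3/102.3 = 6.081.

6.08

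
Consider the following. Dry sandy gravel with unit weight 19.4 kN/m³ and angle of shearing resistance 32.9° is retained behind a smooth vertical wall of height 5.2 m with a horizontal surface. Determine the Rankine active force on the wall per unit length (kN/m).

K_a = tan²(45° − φ/2) = 0.2960.
P_a = ½ K_a γ H² = 0.5 × 0.2960 × 19.4 × 5.2² = 77.65 kN/m.

77.6 kN/m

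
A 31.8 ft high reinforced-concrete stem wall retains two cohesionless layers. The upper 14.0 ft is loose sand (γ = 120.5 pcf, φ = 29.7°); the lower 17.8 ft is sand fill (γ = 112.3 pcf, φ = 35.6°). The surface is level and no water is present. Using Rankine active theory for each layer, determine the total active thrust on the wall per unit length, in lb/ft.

16600 lb/ft

K_a1 = tan²(45°−29.7°/2) = 0.3374; K_a2 = tan²(45°−35.6°/2) = 0.2641.
Layer 1: σ at base = K_a1 γ₁ h₁ = 569.2 psf; P₁ = ½×569.2×14.0 = 3984.
Layer 2: σ_v at top = γ₁h₁ = 1687; σ_h top = K_a2×1687 = 445.6; σ_h base = K_a2×(1687+112.3×17.8) = 973.5.
P₂ = ½(445.6+973.5)×17.8 = 12630. Total P_a = 3984+12630 = 16610 lb/ft.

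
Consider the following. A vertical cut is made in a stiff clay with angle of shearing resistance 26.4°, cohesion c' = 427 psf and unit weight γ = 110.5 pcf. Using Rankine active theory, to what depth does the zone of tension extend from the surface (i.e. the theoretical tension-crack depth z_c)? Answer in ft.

12.5 ft

K_a = tan²(45° − 26.4°/2) = 0.3844; √K_a = 0.6200.
The active pressure is zero where K_a γ z = 2c√K_a, so z_c = 2c/(γ√K_a) = 2×427/(110.5×0.6200) = 12.46 ft.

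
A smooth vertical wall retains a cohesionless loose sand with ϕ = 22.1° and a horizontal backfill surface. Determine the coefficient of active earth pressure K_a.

0.453

K_a = (1 − sin φ)/(1 + sin φ) = (1 − sin 22.1°)/(1 + sin 22.1°) = 0.4533.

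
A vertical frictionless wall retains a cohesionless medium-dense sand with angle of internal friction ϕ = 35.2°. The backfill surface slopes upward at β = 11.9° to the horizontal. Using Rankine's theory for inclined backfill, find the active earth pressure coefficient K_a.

K_a = cos β · (cos β − √(cos²β − cos²φ)) / (cos β + √(cos²β − cos²φ)).
cos β = 0.9785, cos φ = 0.8171, √(cos²β − cos²φ) = 0.5383.
K_a = 0.9785 × (0.9785 − 0.5383)/(0.9785 + 0.5383) = 0.2840.

0.284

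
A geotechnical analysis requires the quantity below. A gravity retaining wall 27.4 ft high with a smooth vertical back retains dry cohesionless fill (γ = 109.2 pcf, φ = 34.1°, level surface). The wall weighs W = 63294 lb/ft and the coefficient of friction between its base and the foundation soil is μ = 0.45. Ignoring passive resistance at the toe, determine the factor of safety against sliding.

K_a = tan²(45° − 34.1°/2) = 0.2815.
P_a = ½K_aγH² = 0.5×0.2815×109.2×27.4² = 11540 lb/ft, acting at H/3 = 9.133 ft above the base.
FS_sliding = μW / P_a = 0.45×63294 / 11540 = 2.468.

2.47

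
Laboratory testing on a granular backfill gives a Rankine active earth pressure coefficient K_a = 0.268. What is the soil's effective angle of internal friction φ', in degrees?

K_a = tan²(45° − φ/2) ⇒ 45° − φ/2 = arctan(√0.268) = 27.37°.
φ = 2(45° − 27.37°) = 35.26°.

35.3°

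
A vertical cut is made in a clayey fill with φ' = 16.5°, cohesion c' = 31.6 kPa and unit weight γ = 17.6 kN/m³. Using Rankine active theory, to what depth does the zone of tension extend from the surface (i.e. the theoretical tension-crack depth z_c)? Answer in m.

4.81 m

K_a = tan²(45° − 16.5°/2) = 0.5576; √K_a = 0.7467.
The active pressure is zero where K_a γ z = 2c√K_a, so z_c = 2c/(γ√K_a) = 2×31.6/(17.6×0.7467) = 4.809 m.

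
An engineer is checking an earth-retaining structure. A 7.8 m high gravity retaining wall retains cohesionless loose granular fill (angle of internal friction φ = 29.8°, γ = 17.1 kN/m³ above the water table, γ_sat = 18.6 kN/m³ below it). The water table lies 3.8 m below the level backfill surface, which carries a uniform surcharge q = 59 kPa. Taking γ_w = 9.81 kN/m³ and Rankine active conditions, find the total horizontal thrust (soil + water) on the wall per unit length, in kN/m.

386 kN/m

K_a = tan²(45° − φ/2) = 0.3360.
γ' = 18.6 − 9.81 = 8.790 kN/m³. h₂ = H − d_w = 4.0 m.
σ'_h: at surface K_a·q = 19.83; at WT K_a(q+γd_w) = 41.66; at base K_a(q+γd_w+γ'h₂) = 53.48 kPa.
P₁ = ½(19.83+41.66)×3.8 = 116.8; P₂ = ½(41.66+53.48)×4.0 = 190.3; P_w = ½γ_w h₂² = 78.48.
Total = 116.8+190.3+78.48 = 385.6 kN/m.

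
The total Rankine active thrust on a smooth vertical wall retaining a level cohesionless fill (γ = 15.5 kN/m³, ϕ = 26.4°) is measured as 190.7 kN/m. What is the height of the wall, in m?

K_a = 0.3844. P_a = ½ K_a γ H² ⇒ H = √(2P_a/(K_a γ)).
H = √(2×190.7/(0.3844×15.5)) = 8.000 m.

8.00 m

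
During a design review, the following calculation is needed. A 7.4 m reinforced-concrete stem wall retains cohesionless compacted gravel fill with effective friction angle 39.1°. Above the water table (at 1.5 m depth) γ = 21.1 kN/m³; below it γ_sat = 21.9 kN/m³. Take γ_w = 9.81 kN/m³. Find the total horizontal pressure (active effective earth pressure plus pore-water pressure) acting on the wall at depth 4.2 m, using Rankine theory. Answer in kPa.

41.0 kPa

K_a = (1 − sin φ)/(1 + sin φ) = 0.2265.
γ' = 21.9 − 9.81 = 12.09 kN/m³.
Effective vertical stress at 4.2 m: σ'_v = 21.1×1.5 + 12.09×2.70 = 64.29 kPa.
σ'_h = K_a σ'_v = 0.2265 × 64.29 = 14.56 kPa; u = γ_w × 2.70 = 26.49 kPa.
Total σ_h = 14.56 + 26.49 = 41.05 kPa.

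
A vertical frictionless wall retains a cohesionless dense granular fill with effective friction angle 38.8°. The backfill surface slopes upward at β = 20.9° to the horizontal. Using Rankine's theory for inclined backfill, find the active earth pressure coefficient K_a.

0.270

K_a = cos β · (cos β − √(cos²β − cos²φ)) / (cos β + √(cos²β − cos²φ)).
cos β = 0.9342, cos φ = 0.7793, √(cos²β − cos²φ) = 0.5151.
K_a = 0.9342 × (0.9342 − 0.5151)/(0.9342 + 0.5151) = 0.2701.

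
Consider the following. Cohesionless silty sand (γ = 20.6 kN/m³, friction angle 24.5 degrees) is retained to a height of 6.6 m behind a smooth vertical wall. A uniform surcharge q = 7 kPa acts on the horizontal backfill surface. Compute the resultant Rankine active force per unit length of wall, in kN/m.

K_a = tan²(45° − φ/2) = 0.4137.
Soil triangle: ½ K_a γ H² = 0.5×0.4137×20.6×6.6² = 185.6 kN/m.
Surcharge rectangle: K_a q H = 0.4137×7×6.6 = 19.11 kN/m.
Total = 185.6 + 19.11 = 204.7 kN/m.

205 kN/m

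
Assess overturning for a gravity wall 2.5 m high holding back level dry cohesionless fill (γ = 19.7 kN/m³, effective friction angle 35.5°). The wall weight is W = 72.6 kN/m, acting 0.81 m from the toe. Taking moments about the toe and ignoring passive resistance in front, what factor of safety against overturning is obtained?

4.32

K_a = tan²(45° − 35.5°/2) = 0.2653.
P_a = ½K_aγH² = 0.5×0.2653×19.7×2.5² = 16.33 kN/m, acting at H/3 = 0.8333 m above the base.
Overturning moment M_o = P_a × H/3 = 16.33 × 0.8333 = 13.61.
Resisting moment M_r = W × 0.81 = 72.6 × 0.81 = 58.81.
FS_overturning = M_r/M_o = 58.81/13.61 = 4.321.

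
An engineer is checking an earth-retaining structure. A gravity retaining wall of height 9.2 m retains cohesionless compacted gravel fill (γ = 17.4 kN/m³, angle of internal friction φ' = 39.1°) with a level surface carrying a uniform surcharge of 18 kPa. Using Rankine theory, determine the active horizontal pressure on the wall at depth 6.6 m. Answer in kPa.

30.1 kPa

K_a = (1 − sin φ)/(1 + sin φ) = 0.2265.
σ_v = γz + q = 17.4 × 6.6 + 18 = 132.8 kPa.
σ_h = K_a σ_v = 0.2265 × 132.8 = 30.09 kPa.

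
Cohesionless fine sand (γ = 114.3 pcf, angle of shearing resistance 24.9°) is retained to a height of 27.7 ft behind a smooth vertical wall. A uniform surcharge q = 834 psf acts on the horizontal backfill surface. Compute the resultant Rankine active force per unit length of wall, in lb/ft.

27300 lb/ft

K_a = tan²(45° − φ/2) = 0.4074.
Soil triangle: ½ K_a γ H² = 0.5×0.4074×114.3×27.7² = 17870 lb/ft.
Surcharge rectangle: K_a q H = 0.4074×834×27.7 = 9412 lb/ft.
Total = 17870 + 9412 = 27280 lb/ft.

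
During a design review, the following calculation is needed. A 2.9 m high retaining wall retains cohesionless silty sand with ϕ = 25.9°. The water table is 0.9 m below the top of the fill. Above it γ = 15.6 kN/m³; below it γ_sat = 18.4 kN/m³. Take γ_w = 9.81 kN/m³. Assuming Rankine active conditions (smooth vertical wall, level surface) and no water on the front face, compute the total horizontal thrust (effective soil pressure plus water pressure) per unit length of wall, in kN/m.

K_a = tan²(45° − φ/2) = 0.3920.
γ' = 18.4 − 9.81 = 8.590 kN/m³. Depth below WT = 2.0 m.
σ'_h at WT = K_a γ d_w = 5.503 kPa; at base = 5.503 + K_a γ' × 2.0 = 12.24 kPa.
P₁ (0–0.9 m) = ½×5.503×0.9 = 2.477. P₂ (0.9–2.9 m) = ½(5.503+12.24)×2.0 = 17.74.
P_w = ½ γ_w h₂² = 0.5×9.81×2.0² = 19.62. Total = 2.477+17.74+19.62 = 39.84 kN/m.

39.8 kN/m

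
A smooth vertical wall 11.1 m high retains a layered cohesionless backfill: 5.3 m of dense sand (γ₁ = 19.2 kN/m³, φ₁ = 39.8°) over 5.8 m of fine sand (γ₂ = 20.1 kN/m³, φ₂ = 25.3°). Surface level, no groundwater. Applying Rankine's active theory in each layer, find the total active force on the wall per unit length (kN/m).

432 kN/m

K_a1 = tan²(45°−39.8°/2) = 0.2194; K_a2 = tan²(45°−25.3°/2) = 0.4012.
Layer 1: σ at base = K_a1 γ₁ h₁ = 22.33 kPa; P₁ = ½×22.33×5.3 = 59.17.
Layer 2: σ_v at top = γ₁h₁ = 101.8; σ_h top = K_a2×101.8 = 40.83; σ_h base = K_a2×(101.8+20.1×5.8) = 87.60.
P₂ = ½(40.83+87.60)×5.8 = 372.4. Total P_a = 59.17+372.4 = 431.6 kN/m.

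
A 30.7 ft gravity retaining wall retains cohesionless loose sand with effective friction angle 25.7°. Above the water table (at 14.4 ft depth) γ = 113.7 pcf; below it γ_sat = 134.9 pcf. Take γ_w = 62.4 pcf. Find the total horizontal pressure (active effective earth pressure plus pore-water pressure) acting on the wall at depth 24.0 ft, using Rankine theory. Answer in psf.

K_a = (1 − sin φ)/(1 + sin φ) = 0.3950.
γ' = 134.9 − 62.4 = 72.50 pcf.
Effective vertical stress at 24.0 ft: σ'_v = 113.7×14.4 + 72.50×9.60 = 2333 psf.
σ'_h = K_a σ'_v = 0.3950 × 2333 = 921.7 psf; u = γ_w × 9.60 = 599.0 psf.
Total σ_h = 921.7 + 599.0 = 1521 psf.

1520 psf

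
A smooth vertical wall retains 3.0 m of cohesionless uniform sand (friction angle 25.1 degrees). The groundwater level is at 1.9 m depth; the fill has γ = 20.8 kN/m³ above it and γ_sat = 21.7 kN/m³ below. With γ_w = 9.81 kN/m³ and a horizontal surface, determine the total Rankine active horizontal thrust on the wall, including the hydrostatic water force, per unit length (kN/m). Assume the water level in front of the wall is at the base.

41.6 kN/m

K_a = tan²(45° − φ/2) = 0.4043.
γ' = 21.7 − 9.81 = 11.89 kN/m³. Depth below WT = 1.1 m.
σ'_h at WT = K_a γ d_w = 15.98 kPa; at base = 15.98 + K_a γ' × 1.1 = 21.27 kPa.
P₁ (0–1.9 m) = ½×15.98×1.9 = 15.18. P₂ (1.9–3.0 m) = ½(15.98+21.27)×1.1 = 20.48.
P_w = ½ γ_w h₂² = 0.5×9.81×1.1² = 5.935. Total = 15.18+20.48+5.935 = 41.60 kN/m.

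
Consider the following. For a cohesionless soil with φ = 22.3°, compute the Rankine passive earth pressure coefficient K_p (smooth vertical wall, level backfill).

K_p = (1 + sin φ)/(1 − sin φ) = tan²(45° + 22.3°/2) = 2.223.

2.22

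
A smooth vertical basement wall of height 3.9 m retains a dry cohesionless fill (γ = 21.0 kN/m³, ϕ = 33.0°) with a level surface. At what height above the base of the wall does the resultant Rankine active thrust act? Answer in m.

1.30 m

K_a = 0.2948.
The pressure distribution is triangular, so the resultant acts at H/3 above the base = 3.9/3 = 1.300 m.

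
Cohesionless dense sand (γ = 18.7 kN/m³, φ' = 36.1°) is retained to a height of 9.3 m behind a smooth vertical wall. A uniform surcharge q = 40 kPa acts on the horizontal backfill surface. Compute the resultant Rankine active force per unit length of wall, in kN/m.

305 kN/m

K_a = tan²(45° − φ/2) = 0.2585.
Soil triangle: ½ K_a γ H² = 0.5×0.2585×18.7×9.3² = 209.0 kN/m.
Surcharge rectangle: K_a q H = 0.2585×40×9.3 = 96.16 kN/m.
Total = 209.0 + 96.16 = 305.2 kN/m.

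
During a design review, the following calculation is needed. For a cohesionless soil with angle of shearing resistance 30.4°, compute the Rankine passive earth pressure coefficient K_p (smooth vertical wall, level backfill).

K_p = (1 + sin φ)/(1 − sin φ) = tan²(45° + 30.4°/2) = 3.049.

3.05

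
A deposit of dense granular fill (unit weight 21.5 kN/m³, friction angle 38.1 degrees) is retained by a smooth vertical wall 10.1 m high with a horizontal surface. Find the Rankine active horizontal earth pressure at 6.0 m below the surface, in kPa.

30.6 kPa

K_a = (1 − sin φ)/(1 + sin φ) = 0.2368.
σ_h = K_a γ z = 0.2368 × 21.5 × 6.0 = 30.55 kPa.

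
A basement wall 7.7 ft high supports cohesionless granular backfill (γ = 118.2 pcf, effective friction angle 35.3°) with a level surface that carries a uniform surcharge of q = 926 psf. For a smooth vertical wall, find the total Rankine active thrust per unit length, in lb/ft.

2850 lb/ft

K_a = tan²(45° − φ/2) = 0.2675.
Soil triangle: ½ K_a γ H² = 0.5×0.2675×118.2×7.7² = 937.5 lb/ft.
Surcharge rectangle: K_a q H = 0.2675×926×7.7 = 1908 lb/ft.
Total = 937.5 + 1908 = 2845 lb/ft.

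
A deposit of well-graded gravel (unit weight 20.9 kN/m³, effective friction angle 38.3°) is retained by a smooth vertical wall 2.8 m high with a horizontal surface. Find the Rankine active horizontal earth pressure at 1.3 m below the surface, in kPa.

6.38 kPa

K_a = (1 − sin φ)/(1 + sin φ) = 0.2347.
σ_h = K_a γ z = 0.2347 × 20.9 × 1.3 = 6.378 kPa.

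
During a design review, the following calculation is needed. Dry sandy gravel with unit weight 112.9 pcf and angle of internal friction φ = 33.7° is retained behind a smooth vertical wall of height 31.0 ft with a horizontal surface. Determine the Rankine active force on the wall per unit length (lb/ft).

K_a = tan²(45° − φ/2) = 0.2863.
P_a = ½ K_a γ H² = 0.5 × 0.2863 × 112.9 × 31.0² = 15530 lb/ft.

15500 lb/ft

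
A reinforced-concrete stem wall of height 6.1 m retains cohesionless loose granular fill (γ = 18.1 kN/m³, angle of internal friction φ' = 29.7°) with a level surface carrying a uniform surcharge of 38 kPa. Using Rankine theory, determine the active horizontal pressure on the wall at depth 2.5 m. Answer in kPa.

28.1 kPa

K_a = (1 − sin φ)/(1 + sin φ) = 0.3374.
σ_v = γz + q = 18.1 × 2.5 + 38 = 83.25 kPa.
σ_h = K_a σ_v = 0.3374 × 83.25 = 28.09 kPa.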